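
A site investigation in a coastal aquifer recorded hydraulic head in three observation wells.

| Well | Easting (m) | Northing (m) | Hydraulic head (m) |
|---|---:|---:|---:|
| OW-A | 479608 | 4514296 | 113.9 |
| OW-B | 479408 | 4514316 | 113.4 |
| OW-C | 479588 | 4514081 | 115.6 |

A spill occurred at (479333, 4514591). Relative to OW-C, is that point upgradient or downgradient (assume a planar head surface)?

Taking OW-A as reference: OW-B−OW-A = (-200, 20, -0.5); OW-C−OW-A = (-20, -215, +1.7).
Determinant of the coordinate differences = (-200)·(-215) − (-20)·20 = 43400.
∂h/∂x = [(-0.5)·(-215) − (+1.7)·20] / 43400 = +0.001694
∂h/∂y = [(-200)·(+1.7) − (-20)·(-0.5)] / 43400 = -0.008065
Head at (479333, 4514591) = 113.9 + (+0.001694)·(-275) + (-0.008065)·(295) = 111.06 m.
That is lower than the 115.6 m at OW-C, so the point is downgradient.

downgradient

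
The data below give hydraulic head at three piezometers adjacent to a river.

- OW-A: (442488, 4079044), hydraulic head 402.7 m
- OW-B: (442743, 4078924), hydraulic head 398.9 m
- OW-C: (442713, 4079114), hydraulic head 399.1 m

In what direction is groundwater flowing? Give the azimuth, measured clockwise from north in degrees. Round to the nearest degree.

085°

Taking OW-A as reference: OW-B−OW-A = (255, -120, -3.8); OW-C−OW-A = (225, 70, -3.6).
Determinant of the coordinate differences = 255·70 − 225·(-120) = 44850.
∂h/∂x = [(-3.8)·70 − (-3.6)·(-120)] / 44850 = -0.01556
∂h/∂y = [255·(-3.6) − 225·(-3.8)] / 44850 = -0.001405
Flow direction (−∇h) has components (+0.01556 E, +0.001405 N).
Azimuth = atan2(E, N) = atan2(+0.01556, +0.001405) = 84.8° ≈ 085°.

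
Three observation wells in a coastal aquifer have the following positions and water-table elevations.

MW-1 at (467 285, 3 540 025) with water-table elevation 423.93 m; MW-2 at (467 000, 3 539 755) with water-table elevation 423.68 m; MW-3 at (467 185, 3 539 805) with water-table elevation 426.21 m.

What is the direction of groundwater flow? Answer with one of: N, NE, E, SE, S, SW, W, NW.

NW

Taking MW-1 as reference: MW-2−MW-1 = (-285, -270, -0.25); MW-3−MW-1 = (-100, -220, +2.28).
Determinant of the coordinate differences = (-285)·(-220) − (-100)·(-270) = 35700.
∂h/∂x = [(-0.25)·(-220) − (+2.28)·(-270)] / 35700 = +0.01878
∂h/∂y = [(-285)·(+2.28) − (-100)·(-0.25)] / 35700 = -0.01890
Flow = −∇h = (-0.01878 east, +0.01890 north), which points northwest.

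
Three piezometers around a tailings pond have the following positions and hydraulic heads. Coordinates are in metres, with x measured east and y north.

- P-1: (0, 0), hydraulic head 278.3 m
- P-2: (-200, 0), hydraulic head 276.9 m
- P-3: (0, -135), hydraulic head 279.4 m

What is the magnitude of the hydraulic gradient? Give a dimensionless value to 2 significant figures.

∂h/∂x = (276.9 − 278.3) / (-200 − 0) = +0.007000
∂h/∂y = (279.4 − 278.3) / (-135 − 0) = -0.008148
|∇h| = √(0.007000² + -0.008148²) = 0.01074

0.011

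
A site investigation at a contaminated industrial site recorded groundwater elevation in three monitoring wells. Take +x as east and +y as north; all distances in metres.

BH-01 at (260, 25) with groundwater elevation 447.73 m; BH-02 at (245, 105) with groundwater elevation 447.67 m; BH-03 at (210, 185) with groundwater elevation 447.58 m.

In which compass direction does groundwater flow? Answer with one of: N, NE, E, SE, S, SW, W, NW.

W

Taking BH-01 as reference: BH-02−BH-01 = (-15, 80, -0.06); BH-03−BH-01 = (-50, 160, -0.15).
Solve a·Δx + b·Δy = Δh: det = (-15)·160 − (-50)·80 = 1600.
∂h/∂x = [(-0.06)·160 − (-0.15)·80] / 1600 = +0.001500
∂h/∂y = [(-15)·(-0.15) − (-50)·(-0.06)] / 1600 = -0.0004687
Flow = −∇h = (-0.001500 east, +0.0004687 north), which points west.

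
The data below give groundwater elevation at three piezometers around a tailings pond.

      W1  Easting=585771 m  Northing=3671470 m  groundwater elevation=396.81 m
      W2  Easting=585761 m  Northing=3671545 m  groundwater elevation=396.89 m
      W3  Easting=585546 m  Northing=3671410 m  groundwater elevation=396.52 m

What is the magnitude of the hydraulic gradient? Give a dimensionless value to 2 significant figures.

Differences from W1: to W2 (Δx, Δy, Δh) = (-10, 75, +0.08); to W3 = (-225, -60, -0.29).
Solve a·Δx + b·Δy = Δh: det = (-10)·(-60) − (-225)·75 = 17475.
∂h/∂x = [(+0.08)·(-60) − (-0.29)·75] / 17475 = +0.0009700
∂h/∂y = [(-10)·(-0.29) − (-225)·(+0.08)] / 17475 = +0.001196
|∇h| = √(0.0009700² + 0.001196²) = 0.00154

0.0015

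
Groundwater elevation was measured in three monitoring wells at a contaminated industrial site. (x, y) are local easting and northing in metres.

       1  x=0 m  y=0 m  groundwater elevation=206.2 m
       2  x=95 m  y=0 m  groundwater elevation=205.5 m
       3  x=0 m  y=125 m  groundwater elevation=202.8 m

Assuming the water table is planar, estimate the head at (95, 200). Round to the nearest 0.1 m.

200.1 m

∂h/∂x = (205.5 − 206.2) / (95 − 0) = -0.007368
∂h/∂y = (202.8 − 206.2) / (125 − 0) = -0.02720
h(95, 200) = 206.2 + (-0.007368)·(95) + (-0.02720)·(200) = 206.2 -0.700 -5.440 = 200.060 m.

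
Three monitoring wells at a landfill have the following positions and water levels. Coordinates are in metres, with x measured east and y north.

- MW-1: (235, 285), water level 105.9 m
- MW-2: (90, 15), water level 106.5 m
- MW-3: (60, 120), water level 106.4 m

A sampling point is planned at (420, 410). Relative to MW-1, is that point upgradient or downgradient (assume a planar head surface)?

With h = a·x + b·y + c and MW-1 as origin, the differences give:
  (-145)·a + (-270)·b = +0.6
  (-175)·a + (-165)·b = +0.5
Eliminate b (×(-165) and ×(-270), subtract): -23325·a = 36.00 → a = ∂h/∂x = -0.001543
Back-substitute: b = ∂h/∂y = -0.001393.
Head at (420, 410) = 105.9 + (-0.001543)·(185) + (-0.001393)·(125) = 105.44 m.
That is lower than the 105.9 m at MW-1, so the point is downgradient.

downgradient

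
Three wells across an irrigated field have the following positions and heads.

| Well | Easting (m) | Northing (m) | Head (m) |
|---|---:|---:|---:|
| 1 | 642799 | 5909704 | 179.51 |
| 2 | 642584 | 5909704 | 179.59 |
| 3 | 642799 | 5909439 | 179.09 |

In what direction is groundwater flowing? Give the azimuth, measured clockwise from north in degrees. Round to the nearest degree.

167°

∂h/∂x = (179.59 − 179.51) / (642584 − 642799) = -0.0003721
∂h/∂y = (179.09 − 179.51) / (5909439 − 5909704) = +0.001585
Flow direction (−∇h) has components (+0.0003721 E, -0.001585 N).
Azimuth = atan2(E, N) = atan2(+0.0003721, -0.001585) = 166.8° ≈ 167°.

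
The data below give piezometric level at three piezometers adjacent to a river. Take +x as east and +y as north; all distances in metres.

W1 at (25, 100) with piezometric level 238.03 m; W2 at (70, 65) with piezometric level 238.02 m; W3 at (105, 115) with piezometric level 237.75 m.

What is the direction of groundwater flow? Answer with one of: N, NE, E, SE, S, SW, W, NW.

NE

Taking W1 as reference: W2−W1 = (45, -35, -0.01); W3−W1 = (80, 15, -0.28).
Determinant of the coordinate differences = 45·15 − 80·(-35) = 3475.
∂h/∂x = [(-0.01)·15 − (-0.28)·(-35)] / 3475 = -0.002863
∂h/∂y = [45·(-0.28) − 80·(-0.01)] / 3475 = -0.003396
Flow = −∇h = (+0.002863 east, +0.003396 north), which points northeast.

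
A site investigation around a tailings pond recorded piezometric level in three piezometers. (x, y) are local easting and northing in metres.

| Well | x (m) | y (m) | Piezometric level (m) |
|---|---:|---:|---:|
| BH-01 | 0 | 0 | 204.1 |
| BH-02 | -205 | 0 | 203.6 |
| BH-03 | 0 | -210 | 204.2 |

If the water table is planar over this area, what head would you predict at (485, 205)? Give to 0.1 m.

∂h/∂x = (203.6 − 204.1) / (-205 − 0) = +0.002439
∂h/∂y = (204.2 − 204.1) / (-210 − 0) = -0.0004762
h(485, 205) = 204.1 + (+0.002439)·(485) + (-0.0004762)·(205) = 204.1 +1.183 -0.098 = 205.185 m.

205.2 m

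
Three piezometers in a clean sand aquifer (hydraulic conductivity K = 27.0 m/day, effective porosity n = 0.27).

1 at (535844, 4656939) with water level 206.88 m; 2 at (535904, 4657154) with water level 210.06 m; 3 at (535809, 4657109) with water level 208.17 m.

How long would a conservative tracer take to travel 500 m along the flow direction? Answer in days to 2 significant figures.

270 days

Taking 1 as reference: 2−1 = (60, 215, +3.18); 3−1 = (-35, 170, +1.29).
Determinant of the coordinate differences = 60·170 − (-35)·215 = 17725.
∂h/∂x = [(+3.18)·170 − (+1.29)·215] / 17725 = +0.01485
∂h/∂y = [60·(+1.29) − (-35)·(+3.18)] / 17725 = +0.01065
|∇h| = √(0.01485² + 0.01065²) = 0.01827
Seepage velocity v = K·i/n = 27.0 × 0.01827 / 0.27 = 1.827 m/day.
t = 500 / 1.827 = 273.7 days.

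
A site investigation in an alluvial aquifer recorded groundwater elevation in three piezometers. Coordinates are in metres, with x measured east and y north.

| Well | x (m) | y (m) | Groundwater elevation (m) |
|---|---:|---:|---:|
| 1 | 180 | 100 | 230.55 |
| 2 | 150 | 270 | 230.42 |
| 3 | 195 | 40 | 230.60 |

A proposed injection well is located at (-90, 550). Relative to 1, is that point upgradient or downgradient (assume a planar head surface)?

With h = a·x + b·y + c and 1 as origin, the differences give:
  (-30)·a + 170·b = -0.13
  15·a + (-60)·b = +0.05
Eliminate b (×(-60) and ×170, subtract): -750·a = -0.700 → a = ∂h/∂x = +0.0009333
Back-substitute: b = ∂h/∂y = -0.0006000.
Head at (-90, 550) = 230.55 + (+0.0009333)·(-270) + (-0.0006000)·(450) = 230.03 m.
That is lower than the 230.55 m at 1, so the point is downgradient.

downgradient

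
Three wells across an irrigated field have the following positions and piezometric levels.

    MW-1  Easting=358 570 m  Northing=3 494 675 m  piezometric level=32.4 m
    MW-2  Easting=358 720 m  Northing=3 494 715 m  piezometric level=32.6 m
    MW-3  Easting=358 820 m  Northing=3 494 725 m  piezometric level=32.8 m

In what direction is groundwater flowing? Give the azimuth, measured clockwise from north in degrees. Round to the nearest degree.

Differences from MW-1: to MW-2 (Δx, Δy, Δh) = (150, 40, +0.2); to MW-3 = (250, 50, +0.4).
Solve a·Δx + b·Δy = Δh: det = 150·50 − 250·40 = -2500.
∂h/∂x = [(+0.2)·50 − (+0.4)·40] / -2500 = +0.002400
∂h/∂y = [150·(+0.4) − 250·(+0.2)] / -2500 = -0.004000
Flow direction (−∇h) has components (-0.002400 E, +0.004000 N).
Azimuth = atan2(E, N) = atan2(-0.002400, +0.004000) = 329.0° ≈ 329°.

329°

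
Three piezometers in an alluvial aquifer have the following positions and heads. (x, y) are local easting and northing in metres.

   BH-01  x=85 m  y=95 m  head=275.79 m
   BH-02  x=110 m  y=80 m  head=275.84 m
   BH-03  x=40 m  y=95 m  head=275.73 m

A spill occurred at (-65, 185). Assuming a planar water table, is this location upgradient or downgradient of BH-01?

downgradient

With h = a·x + b·y + c and BH-01 as origin, the differences give:
  25·a + (-15)·b = +0.05
  (-45)·a + 0·b = -0.06
Eliminate b (×0 and ×(-15), subtract): -675·a = -0.900 → a = ∂h/∂x = +0.001333
Back-substitute: b = ∂h/∂y = -0.001111.
Head at (-65, 185) = 275.79 + (+0.001333)·(-150) + (-0.001111)·(90) = 275.49 m.
That is lower than the 275.79 m at BH-01, so the point is downgradient.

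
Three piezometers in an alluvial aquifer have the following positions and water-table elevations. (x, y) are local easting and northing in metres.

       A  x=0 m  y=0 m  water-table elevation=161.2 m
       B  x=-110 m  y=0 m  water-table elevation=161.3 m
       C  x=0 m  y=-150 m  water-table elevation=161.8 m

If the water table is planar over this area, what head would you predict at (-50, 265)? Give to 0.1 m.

∂h/∂x = (161.3 − 161.2) / (-110 − 0) = -0.0009091
∂h/∂y = (161.8 − 161.2) / (-150 − 0) = -0.004000
h(-50, 265) = 161.2 + (-0.0009091)·(-50) + (-0.004000)·(265) = 161.2 +0.045 -1.060 = 160.185 m.

160.2 m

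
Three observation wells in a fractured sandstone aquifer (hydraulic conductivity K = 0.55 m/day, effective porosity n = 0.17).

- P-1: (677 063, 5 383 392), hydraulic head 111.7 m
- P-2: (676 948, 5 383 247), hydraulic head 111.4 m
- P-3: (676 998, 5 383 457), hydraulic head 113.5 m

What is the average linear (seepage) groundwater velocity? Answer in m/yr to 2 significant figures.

Differences from P-1: to P-2 (Δx, Δy, Δh) = (-115, -145, -0.3); to P-3 = (-65, 65, +1.8).
Solve a·Δx + b·Δy = Δh: det = (-115)·65 − (-65)·(-145) = -16900.
∂h/∂x = [(-0.3)·65 − (+1.8)·(-145)] / -16900 = -0.01429
∂h/∂y = [(-115)·(+1.8) − (-65)·(-0.3)] / -16900 = +0.01340
|∇h| = √(-0.01429² + 0.01340²) = 0.01959
Seepage velocity v = K·i/n = 0.55 × 0.01959 / 0.17 = 0.06338 m/day = 23.15 m/yr.

23 m/yr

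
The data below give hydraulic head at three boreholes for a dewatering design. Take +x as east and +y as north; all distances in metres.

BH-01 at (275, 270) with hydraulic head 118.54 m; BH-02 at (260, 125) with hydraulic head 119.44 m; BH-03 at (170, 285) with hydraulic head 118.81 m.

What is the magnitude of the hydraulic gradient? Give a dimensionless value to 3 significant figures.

With h = a·x + b·y + c and BH-01 as origin, the differences give:
  (-15)·a + (-145)·b = +0.90
  (-105)·a + 15·b = +0.27
Eliminate b (×15 and ×(-145), subtract): -15450·a = 52.650 → a = ∂h/∂x = -0.003408
Back-substitute: b = ∂h/∂y = -0.005854.
|∇h| = √(-0.003408² + -0.005854²) = 0.006774

0.00677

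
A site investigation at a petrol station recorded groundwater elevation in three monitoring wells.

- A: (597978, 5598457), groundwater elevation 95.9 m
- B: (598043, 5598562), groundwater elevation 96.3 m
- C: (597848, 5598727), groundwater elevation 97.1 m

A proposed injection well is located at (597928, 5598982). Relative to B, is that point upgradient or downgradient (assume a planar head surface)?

With h = a·x + b·y + c and A as origin, the differences give:
  65·a + 105·b = +0.4
  (-130)·a + 270·b = +1.2
Eliminate b (×270 and ×105, subtract): 31200·a = -18.00 → a = ∂h/∂x = -0.0005769
Back-substitute: b = ∂h/∂y = +0.004167.
Head at (597928, 5598982) = 95.9 + (-0.0005769)·(-50) + (+0.004167)·(525) = 98.12 m.
That is higher than the 96.3 m at B, so the point is upgradient.

upgradient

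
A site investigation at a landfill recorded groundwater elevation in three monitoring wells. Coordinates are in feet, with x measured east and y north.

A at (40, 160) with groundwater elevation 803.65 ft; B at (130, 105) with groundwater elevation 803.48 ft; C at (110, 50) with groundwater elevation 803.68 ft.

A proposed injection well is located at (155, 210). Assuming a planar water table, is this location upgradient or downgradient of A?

downgradient

With h = a·x + b·y + c and A as origin, the differences give:
  90·a + (-55)·b = -0.17
  70·a + (-110)·b = +0.03
Eliminate b (×(-110) and ×(-55), subtract): -6050·a = 20.350 → a = ∂h/∂x = -0.003364
Back-substitute: b = ∂h/∂y = -0.002413.
Head at (155, 210) = 803.65 + (-0.003364)·(115) + (-0.002413)·(50) = 803.14 ft.
That is lower than the 803.65 ft at A, so the point is downgradient.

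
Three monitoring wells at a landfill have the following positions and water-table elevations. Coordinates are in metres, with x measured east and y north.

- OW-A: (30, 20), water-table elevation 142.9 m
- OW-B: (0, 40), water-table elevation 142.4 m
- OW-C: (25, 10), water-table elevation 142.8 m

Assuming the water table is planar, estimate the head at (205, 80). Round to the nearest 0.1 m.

146.0 m

With h = a·x + b·y + c and OW-A as origin, the differences give:
  (-30)·a + 20·b = -0.5
  (-5)·a + (-10)·b = -0.1
Eliminate b (×(-10) and ×20, subtract): 400·a = 7.00 → a = ∂h/∂x = +0.01750
Back-substitute: b = ∂h/∂y = +0.001250.
h(205, 80) = 142.9 + (+0.01750)·(175) + (+0.001250)·(60) = 142.9 +3.062 +0.075 = 146.037 m.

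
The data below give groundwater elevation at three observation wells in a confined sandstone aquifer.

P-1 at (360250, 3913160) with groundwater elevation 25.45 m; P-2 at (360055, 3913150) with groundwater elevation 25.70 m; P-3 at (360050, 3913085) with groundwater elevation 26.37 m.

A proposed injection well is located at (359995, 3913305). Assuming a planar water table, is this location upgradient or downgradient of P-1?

downgradient

With h = a·x + b·y + c and P-1 as origin, the differences give:
  (-195)·a + (-10)·b = +0.25
  (-200)·a + (-75)·b = +0.92
Eliminate b (×(-75) and ×(-10), subtract): 12625·a = -9.550 → a = ∂h/∂x = -0.0007564
Back-substitute: b = ∂h/∂y = -0.01025.
Head at (359995, 3913305) = 25.45 + (-0.0007564)·(-255) + (-0.01025)·(145) = 24.16 m.
That is lower than the 25.45 m at P-1, so the point is downgradient.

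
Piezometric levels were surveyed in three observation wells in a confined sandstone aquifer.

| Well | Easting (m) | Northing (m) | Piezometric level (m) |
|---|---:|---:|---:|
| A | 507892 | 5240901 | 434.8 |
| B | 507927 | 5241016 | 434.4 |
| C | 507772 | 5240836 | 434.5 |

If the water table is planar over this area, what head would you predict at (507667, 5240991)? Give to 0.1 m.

433.2 m

Taking A as reference: B−A = (35, 115, -0.4); C−A = (-120, -65, -0.3).
Solve a·Δx + b·Δy = Δh: det = 35·(-65) − (-120)·115 = 11525.
∂h/∂x = [(-0.4)·(-65) − (-0.3)·115] / 11525 = +0.005249
∂h/∂y = [35·(-0.3) − (-120)·(-0.4)] / 11525 = -0.005076
h(507667, 5240991) = 434.8 + (+0.005249)·(-225) + (-0.005076)·(90) = 434.8 -1.181 -0.457 = 433.162 m.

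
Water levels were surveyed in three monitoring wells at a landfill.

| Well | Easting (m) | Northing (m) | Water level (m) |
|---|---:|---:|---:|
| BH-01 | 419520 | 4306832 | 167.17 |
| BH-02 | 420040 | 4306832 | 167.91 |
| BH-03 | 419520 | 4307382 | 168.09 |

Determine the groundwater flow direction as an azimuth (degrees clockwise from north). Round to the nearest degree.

∂h/∂x = (167.91 − 167.17) / (420040 − 419520) = +0.001423
∂h/∂y = (168.09 − 167.17) / (4307382 − 4306832) = +0.001673
Flow direction (−∇h) has components (-0.001423 E, -0.001673 N).
Azimuth = atan2(E, N) = atan2(-0.001423, -0.001673) = 220.4° ≈ 220°.

220°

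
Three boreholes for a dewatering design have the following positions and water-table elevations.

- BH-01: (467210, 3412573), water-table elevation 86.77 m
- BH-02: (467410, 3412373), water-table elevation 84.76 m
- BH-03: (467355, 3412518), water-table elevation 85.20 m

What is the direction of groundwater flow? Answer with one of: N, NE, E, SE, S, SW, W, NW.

E

Three-point gradient (reference BH-01): Δ to BH-02 = (200, -200, -2.01), Δ to BH-03 = (145, -55, -1.57).
∂h/∂x = -0.01130, ∂h/∂y = -0.001253 (det = 18000).
Flow = −∇h = (+0.01130 east, +0.001253 north), which points east.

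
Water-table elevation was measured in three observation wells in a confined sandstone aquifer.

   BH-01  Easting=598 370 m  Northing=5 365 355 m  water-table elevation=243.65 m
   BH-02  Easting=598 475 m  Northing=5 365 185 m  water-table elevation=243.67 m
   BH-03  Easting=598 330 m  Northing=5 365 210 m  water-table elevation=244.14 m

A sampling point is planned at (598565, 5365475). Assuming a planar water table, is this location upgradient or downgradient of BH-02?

downgradient

Differences from BH-01: to BH-02 (Δx, Δy, Δh) = (105, -170, +0.02); to BH-03 = (-40, -145, +0.49).
Solve a·Δx + b·Δy = Δh: det = 105·(-145) − (-40)·(-170) = -22025.
∂h/∂x = [(+0.02)·(-145) − (+0.49)·(-170)] / -22025 = -0.003650
∂h/∂y = [105·(+0.49) − (-40)·(+0.02)] / -22025 = -0.002372
Head at (598565, 5365475) = 243.65 + (-0.003650)·(195) + (-0.002372)·(120) = 242.65 m.
That is lower than the 243.67 m at BH-02, so the point is downgradient.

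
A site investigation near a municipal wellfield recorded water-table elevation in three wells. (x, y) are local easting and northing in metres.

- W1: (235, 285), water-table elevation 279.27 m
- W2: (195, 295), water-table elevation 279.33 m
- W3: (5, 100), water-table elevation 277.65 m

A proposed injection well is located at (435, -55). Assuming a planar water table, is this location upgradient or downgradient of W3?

downgradient

With h = a·x + b·y + c and W1 as origin, the differences give:
  (-40)·a + 10·b = +0.06
  (-230)·a + (-185)·b = -1.62
Eliminate b (×(-185) and ×10, subtract): 9700·a = 5.100 → a = ∂h/∂x = +0.0005258
Back-substitute: b = ∂h/∂y = +0.008103.
Head at (435, -55) = 279.27 + (+0.0005258)·(200) + (+0.008103)·(-340) = 276.62 m.
That is lower than the 277.65 m at W3, so the point is downgradient.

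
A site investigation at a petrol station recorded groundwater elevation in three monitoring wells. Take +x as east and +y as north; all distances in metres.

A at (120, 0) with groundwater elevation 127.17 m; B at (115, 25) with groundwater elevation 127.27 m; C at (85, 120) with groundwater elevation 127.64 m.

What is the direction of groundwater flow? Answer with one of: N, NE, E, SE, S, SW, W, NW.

S

Three-point gradient (reference A): Δ to B = (-5, 25, +0.10), Δ to C = (-35, 120, +0.47).
∂h/∂x = +0.0009091, ∂h/∂y = +0.004182 (det = 275).
Flow = −∇h = (-0.0009091 east, -0.004182 north), which points south.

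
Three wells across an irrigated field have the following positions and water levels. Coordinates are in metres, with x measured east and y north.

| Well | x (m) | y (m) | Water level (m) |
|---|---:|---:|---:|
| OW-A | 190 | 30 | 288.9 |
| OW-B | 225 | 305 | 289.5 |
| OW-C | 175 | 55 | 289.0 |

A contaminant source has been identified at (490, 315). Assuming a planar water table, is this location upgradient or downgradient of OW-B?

Differences from OW-A: to OW-B (Δx, Δy, Δh) = (35, 275, +0.6); to OW-C = (-15, 25, +0.1).
Determinant of the coordinate differences = 35·25 − (-15)·275 = 5000.
∂h/∂x = [(+0.6)·25 − (+0.1)·275] / 5000 = -0.002500
∂h/∂y = [35·(+0.1) − (-15)·(+0.6)] / 5000 = +0.002500
Head at (490, 315) = 288.9 + (-0.002500)·(300) + (+0.002500)·(285) = 288.86 m.
That is lower than the 289.5 m at OW-B, so the point is downgradient.

downgradient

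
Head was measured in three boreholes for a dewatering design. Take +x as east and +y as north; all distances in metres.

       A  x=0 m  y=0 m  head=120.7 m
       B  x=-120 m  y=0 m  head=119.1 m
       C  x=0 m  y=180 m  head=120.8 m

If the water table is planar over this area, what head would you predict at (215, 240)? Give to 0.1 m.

∂h/∂x = (119.1 − 120.7) / (-120 − 0) = +0.01333
∂h/∂y = (120.8 − 120.7) / (180 − 0) = +0.0005556
h(215, 240) = 120.7 + (+0.01333)·(215) + (+0.0005556)·(240) = 120.7 +2.867 +0.133 = 123.700 m.

123.7 m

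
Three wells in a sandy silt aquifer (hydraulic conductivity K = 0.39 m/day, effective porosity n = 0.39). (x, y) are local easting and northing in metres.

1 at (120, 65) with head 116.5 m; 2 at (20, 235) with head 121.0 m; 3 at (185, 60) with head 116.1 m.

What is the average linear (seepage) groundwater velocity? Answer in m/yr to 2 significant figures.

Taking 1 as reference: 2−1 = (-100, 170, +4.5); 3−1 = (65, -5, -0.4).
Solve a·Δx + b·Δy = Δh: det = (-100)·(-5) − 65·170 = -10550.
∂h/∂x = [(+4.5)·(-5) − (-0.4)·170] / -10550 = -0.004313
∂h/∂y = [(-100)·(-0.4) − 65·(+4.5)] / -10550 = +0.02393
|∇h| = √(-0.004313² + 0.02393²) = 0.02432
Seepage velocity v = K·i/n = 0.39 × 0.02432 / 0.39 = 0.02432 m/day = 8.883 m/yr.

8.9 m/yr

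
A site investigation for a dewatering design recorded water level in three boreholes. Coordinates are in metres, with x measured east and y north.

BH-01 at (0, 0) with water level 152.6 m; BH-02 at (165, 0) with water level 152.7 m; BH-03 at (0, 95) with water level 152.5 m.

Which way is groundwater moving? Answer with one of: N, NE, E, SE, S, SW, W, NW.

∂h/∂x = (152.7 − 152.6) / (165 − 0) = +0.0006061
∂h/∂y = (152.5 − 152.6) / (95 − 0) = -0.001053
Flow = −∇h = (-0.0006061 east, +0.001053 north), which points northwest.

NW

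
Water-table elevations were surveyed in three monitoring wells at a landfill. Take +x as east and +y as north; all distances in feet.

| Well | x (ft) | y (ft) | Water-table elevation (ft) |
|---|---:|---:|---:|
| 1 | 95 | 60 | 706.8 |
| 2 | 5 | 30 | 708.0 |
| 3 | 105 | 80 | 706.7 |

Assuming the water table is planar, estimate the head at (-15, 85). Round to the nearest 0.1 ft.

Taking 1 as reference: 2−1 = (-90, -30, +1.2); 3−1 = (10, 20, -0.1).
Determinant of the coordinate differences = (-90)·20 − 10·(-30) = -1500.
∂h/∂x = [(+1.2)·20 − (-0.1)·(-30)] / -1500 = -0.01400
∂h/∂y = [(-90)·(-0.1) − 10·(+1.2)] / -1500 = +0.002000
h(-15, 85) = 706.8 + (-0.01400)·(-110) + (+0.002000)·(25) = 706.8 +1.540 +0.050 = 708.390 ft.

708.4 ft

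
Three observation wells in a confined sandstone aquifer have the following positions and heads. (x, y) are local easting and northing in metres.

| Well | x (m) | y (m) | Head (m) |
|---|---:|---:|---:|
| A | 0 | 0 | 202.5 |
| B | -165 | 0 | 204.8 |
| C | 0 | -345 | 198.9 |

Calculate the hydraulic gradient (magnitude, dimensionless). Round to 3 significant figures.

∂h/∂x = (204.8 − 202.5) / (-165 − 0) = -0.01394
∂h/∂y = (198.9 − 202.5) / (-345 − 0) = +0.01043
|∇h| = √(-0.01394² + 0.01043²) = 0.01741

0.0174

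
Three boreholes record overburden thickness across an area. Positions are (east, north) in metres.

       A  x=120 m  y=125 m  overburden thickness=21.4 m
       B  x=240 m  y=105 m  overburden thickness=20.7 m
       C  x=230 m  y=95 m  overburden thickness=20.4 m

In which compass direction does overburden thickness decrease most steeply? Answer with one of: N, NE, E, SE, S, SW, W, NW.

S

Differences from A: to B (Δx, Δy, Δh) = (120, -20, -0.7); to C = (110, -30, -1.0).
Determinant of the coordinate differences = 120·(-30) − 110·(-20) = -1400.
∂d/∂x = [(-0.7)·(-30) − (-1.0)·(-20)] / -1400 = -0.0007143
∂d/∂y = [120·(-1.0) − 110·(-0.7)] / -1400 = +0.03071
Steepest decrease is along −∇f = (+0.0007143 E, -0.03071 N) → south.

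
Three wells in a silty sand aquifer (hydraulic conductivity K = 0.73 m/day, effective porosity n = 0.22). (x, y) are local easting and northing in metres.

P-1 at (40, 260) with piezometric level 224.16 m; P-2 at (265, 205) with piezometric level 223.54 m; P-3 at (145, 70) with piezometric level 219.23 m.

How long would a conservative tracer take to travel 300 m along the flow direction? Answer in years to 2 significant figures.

Differences from P-1: to P-2 (Δx, Δy, Δh) = (225, -55, -0.62); to P-3 = (105, -190, -4.93).
Solve a·Δx + b·Δy = Δh: det = 225·(-190) − 105·(-55) = -36975.
∂h/∂x = [(-0.62)·(-190) − (-4.93)·(-55)] / -36975 = +0.004147
∂h/∂y = [225·(-4.93) − 105·(-0.62)] / -36975 = +0.02824
|∇h| = √(0.004147² + 0.02824²) = 0.02854
Seepage velocity v = K·i/n = 0.73 × 0.02854 / 0.22 = 0.0947 m/day.
t = 300 / 0.0947 = 3168 days = 8.67 years.

8.7 years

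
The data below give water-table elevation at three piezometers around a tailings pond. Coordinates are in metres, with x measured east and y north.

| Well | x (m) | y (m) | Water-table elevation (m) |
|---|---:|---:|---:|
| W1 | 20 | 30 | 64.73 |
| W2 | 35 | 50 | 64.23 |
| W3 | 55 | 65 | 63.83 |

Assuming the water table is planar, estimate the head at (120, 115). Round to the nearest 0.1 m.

With h = a·x + b·y + c and W1 as origin, the differences give:
  15·a + 20·b = -0.50
  35·a + 35·b = -0.90
Eliminate b (×35 and ×20, subtract): -175·a = 0.500 → a = ∂h/∂x = -0.002857
Back-substitute: b = ∂h/∂y = -0.02286.
h(120, 115) = 64.73 + (-0.002857)·(100) + (-0.02286)·(85) = 64.73 -0.286 -1.943 = 62.501 m.

62.5 m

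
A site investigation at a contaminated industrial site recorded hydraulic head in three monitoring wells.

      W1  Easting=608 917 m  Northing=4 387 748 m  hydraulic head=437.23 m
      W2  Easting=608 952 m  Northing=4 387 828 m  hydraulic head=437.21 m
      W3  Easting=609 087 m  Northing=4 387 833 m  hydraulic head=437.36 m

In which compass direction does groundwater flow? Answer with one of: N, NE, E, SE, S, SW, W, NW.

NW

With h = a·x + b·y + c and W1 as origin, the differences give:
  35·a + 80·b = -0.02
  170·a + 85·b = +0.13
Eliminate b (×85 and ×80, subtract): -10625·a = -12.100 → a = ∂h/∂x = +0.001139
Back-substitute: b = ∂h/∂y = -0.0007482.
Flow = −∇h = (-0.001139 east, +0.0007482 north), which points northwest.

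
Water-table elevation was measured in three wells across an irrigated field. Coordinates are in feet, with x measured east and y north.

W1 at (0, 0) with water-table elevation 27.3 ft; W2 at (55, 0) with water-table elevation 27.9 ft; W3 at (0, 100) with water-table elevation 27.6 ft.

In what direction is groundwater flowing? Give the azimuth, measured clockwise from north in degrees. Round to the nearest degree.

255°

∂h/∂x = (27.9 − 27.3) / (55 − 0) = +0.01091
∂h/∂y = (27.6 − 27.3) / (100 − 0) = +0.003000
Flow direction (−∇h) has components (-0.01091 E, -0.003000 N).
Azimuth = atan2(E, N) = atan2(-0.01091, -0.003000) = 254.6° ≈ 255°.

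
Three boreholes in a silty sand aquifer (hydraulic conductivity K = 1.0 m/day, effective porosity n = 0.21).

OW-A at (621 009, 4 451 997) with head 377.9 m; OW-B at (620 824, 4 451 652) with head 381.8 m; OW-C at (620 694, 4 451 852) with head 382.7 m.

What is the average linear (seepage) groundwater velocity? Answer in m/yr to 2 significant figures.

Taking OW-A as reference: OW-B−OW-A = (-185, -345, +3.9); OW-C−OW-A = (-315, -145, +4.8).
Determinant of the coordinate differences = (-185)·(-145) − (-315)·(-345) = -81850.
∂h/∂x = [(+3.9)·(-145) − (+4.8)·(-345)] / -81850 = -0.01332
∂h/∂y = [(-185)·(+4.8) − (-315)·(+3.9)] / -81850 = -0.004160
|∇h| = √(-0.01332² + -0.004160²) = 0.01395
Seepage velocity v = K·i/n = 1.0 × 0.01395 / 0.21 = 0.06643 m/day = 24.26 m/yr.

24 m/yr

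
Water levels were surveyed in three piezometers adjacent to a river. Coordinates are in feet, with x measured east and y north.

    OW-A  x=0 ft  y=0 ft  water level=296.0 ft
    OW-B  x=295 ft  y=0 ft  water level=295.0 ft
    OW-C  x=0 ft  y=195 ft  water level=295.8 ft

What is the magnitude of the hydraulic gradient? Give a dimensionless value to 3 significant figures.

∂h/∂x = (295.0 − 296.0) / (295 − 0) = -0.003390
∂h/∂y = (295.8 − 296.0) / (195 − 0) = -0.001026
|∇h| = √(-0.003390² + -0.001026²) = 0.003542

0.00354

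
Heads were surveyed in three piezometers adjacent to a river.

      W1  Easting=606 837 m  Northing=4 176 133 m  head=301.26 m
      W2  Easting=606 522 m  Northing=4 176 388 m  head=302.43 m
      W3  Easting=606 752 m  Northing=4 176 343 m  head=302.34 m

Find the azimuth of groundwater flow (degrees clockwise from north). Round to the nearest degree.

Taking W1 as reference: W2−W1 = (-315, 255, +1.17); W3−W1 = (-85, 210, +1.08).
Solve a·Δx + b·Δy = Δh: det = (-315)·210 − (-85)·255 = -44475.
∂h/∂x = [(+1.17)·210 − (+1.08)·255] / -44475 = +0.0006678
∂h/∂y = [(-315)·(+1.08) − (-85)·(+1.17)] / -44475 = +0.005413
Flow direction (−∇h) has components (-0.0006678 E, -0.005413 N).
Azimuth = atan2(E, N) = atan2(-0.0006678, -0.005413) = 187.0° ≈ 187°.

187°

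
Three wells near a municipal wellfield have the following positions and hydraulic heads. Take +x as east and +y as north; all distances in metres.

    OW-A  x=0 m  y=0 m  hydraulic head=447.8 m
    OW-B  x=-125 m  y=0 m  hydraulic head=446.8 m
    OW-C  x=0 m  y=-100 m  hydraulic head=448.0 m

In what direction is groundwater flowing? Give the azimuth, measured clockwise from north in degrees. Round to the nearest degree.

∂h/∂x = (446.8 − 447.8) / (-125 − 0) = +0.008000
∂h/∂y = (448.0 − 447.8) / (-100 − 0) = -0.002000
Flow direction (−∇h) has components (-0.008000 E, +0.002000 N).
Azimuth = atan2(E, N) = atan2(-0.008000, +0.002000) = 284.0° ≈ 284°.

284°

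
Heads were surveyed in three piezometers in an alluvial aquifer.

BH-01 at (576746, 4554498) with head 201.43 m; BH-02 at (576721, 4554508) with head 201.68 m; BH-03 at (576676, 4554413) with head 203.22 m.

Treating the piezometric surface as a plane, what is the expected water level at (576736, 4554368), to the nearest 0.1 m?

202.8 m

Taking BH-01 as reference: BH-02−BH-01 = (-25, 10, +0.25); BH-03−BH-01 = (-70, -85, +1.79).
Determinant of the coordinate differences = (-25)·(-85) − (-70)·10 = 2825.
∂h/∂x = [(+0.25)·(-85) − (+1.79)·10] / 2825 = -0.01386
∂h/∂y = [(-25)·(+1.79) − (-70)·(+0.25)] / 2825 = -0.009646
h(576736, 4554368) = 201.43 + (-0.01386)·(-10) + (-0.009646)·(-130) = 201.43 +0.139 +1.254 = 202.823 m.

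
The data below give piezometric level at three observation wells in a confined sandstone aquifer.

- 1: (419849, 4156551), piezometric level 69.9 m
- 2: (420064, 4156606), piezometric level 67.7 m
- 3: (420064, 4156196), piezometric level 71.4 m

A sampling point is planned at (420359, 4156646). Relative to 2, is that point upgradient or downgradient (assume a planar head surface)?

downgradient

With h = a·x + b·y + c and 1 as origin, the differences give:
  215·a + 55·b = -2.2
  215·a + (-355)·b = +1.5
Eliminate b (×(-355) and ×55, subtract): -88150·a = 698.50 → a = ∂h/∂x = -0.007924
Back-substitute: b = ∂h/∂y = -0.009024.
Head at (420359, 4156646) = 69.9 + (-0.007924)·(510) + (-0.009024)·(95) = 65.00 m.
That is lower than the 67.7 m at 2, so the point is downgradient.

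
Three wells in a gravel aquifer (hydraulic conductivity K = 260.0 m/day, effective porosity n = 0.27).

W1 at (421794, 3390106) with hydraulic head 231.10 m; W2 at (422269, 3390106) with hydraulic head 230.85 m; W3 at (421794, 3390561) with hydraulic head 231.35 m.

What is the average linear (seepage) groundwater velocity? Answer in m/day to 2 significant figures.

0.73 m/day

∂h/∂x = (230.85 − 231.10) / (422269 − 421794) = -0.0005263
∂h/∂y = (231.35 − 231.10) / (3390561 − 3390106) = +0.0005495
|∇h| = √(-0.0005263² + 0.0005495²) = 0.0007609
Seepage velocity v = K·i/n = 260.0 × 0.0007609 / 0.27 = 0.7327 m/day.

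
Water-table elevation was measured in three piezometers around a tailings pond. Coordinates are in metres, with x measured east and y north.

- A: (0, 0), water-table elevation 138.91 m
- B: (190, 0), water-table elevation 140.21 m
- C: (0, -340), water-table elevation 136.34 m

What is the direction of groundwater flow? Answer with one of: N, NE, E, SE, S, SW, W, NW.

SW

∂h/∂x = (140.21 − 138.91) / (190 − 0) = +0.006842
∂h/∂y = (136.34 − 138.91) / (-340 − 0) = +0.007559
Flow = −∇h = (-0.006842 east, -0.007559 north), which points southwest.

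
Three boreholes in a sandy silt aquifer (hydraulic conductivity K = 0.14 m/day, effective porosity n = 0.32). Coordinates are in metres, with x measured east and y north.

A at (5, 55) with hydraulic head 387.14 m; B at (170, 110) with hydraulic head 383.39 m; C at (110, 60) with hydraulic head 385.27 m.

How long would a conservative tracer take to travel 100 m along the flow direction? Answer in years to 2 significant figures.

Three-point gradient (reference A): Δ to B = (165, 55, -3.75), Δ to C = (105, 5, -1.87).
∂h/∂x = -0.01699, ∂h/∂y = -0.01721 (det = -4950).
|∇h| = √(-0.01699² + -0.01721²) = 0.02418
Seepage velocity v = K·i/n = 0.14 × 0.02418 / 0.32 = 0.01058 m/day.
t = 100 / 0.01058 = 9452 days = 25.9 years.

26 years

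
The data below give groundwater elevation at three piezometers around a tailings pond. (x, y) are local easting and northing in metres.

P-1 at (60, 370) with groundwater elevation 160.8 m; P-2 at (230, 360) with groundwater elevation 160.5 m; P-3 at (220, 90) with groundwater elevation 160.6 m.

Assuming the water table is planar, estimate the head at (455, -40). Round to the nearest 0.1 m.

Differences from P-1: to P-2 (Δx, Δy, Δh) = (170, -10, -0.3); to P-3 = (160, -280, -0.2).
Solve a·Δx + b·Δy = Δh: det = 170·(-280) − 160·(-10) = -46000.
∂h/∂x = [(-0.3)·(-280) − (-0.2)·(-10)] / -46000 = -0.001783
∂h/∂y = [170·(-0.2) − 160·(-0.3)] / -46000 = -0.0003043
h(455, -40) = 160.8 + (-0.001783)·(395) + (-0.0003043)·(-410) = 160.8 -0.704 +0.125 = 160.221 m.

160.2 m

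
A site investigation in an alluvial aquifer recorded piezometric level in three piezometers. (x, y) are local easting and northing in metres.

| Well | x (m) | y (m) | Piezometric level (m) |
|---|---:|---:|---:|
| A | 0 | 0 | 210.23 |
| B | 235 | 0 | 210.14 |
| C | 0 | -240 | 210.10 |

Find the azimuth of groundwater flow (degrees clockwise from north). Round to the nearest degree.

∂h/∂x = (210.14 − 210.23) / (235 − 0) = -0.0003830
∂h/∂y = (210.10 − 210.23) / (-240 − 0) = +0.0005417
Flow direction (−∇h) has components (+0.0003830 E, -0.0005417 N).
Azimuth = atan2(E, N) = atan2(+0.0003830, -0.0005417) = 144.7° ≈ 145°.

145°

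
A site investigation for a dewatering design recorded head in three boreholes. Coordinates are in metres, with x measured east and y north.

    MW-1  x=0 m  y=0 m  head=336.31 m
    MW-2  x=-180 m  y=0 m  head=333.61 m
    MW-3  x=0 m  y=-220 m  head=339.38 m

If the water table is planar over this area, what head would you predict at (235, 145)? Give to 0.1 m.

337.8 m

∂h/∂x = (333.61 − 336.31) / (-180 − 0) = +0.01500
∂h/∂y = (339.38 − 336.31) / (-220 − 0) = -0.01395
h(235, 145) = 336.31 + (+0.01500)·(235) + (-0.01395)·(145) = 336.31 +3.525 -2.023 = 337.812 m.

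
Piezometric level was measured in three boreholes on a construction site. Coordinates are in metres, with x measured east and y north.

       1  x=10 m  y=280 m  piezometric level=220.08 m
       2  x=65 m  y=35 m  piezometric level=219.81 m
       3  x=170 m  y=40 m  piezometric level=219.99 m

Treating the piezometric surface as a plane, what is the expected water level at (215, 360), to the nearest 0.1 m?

Differences from 1: to 2 (Δx, Δy, Δh) = (55, -245, -0.27); to 3 = (160, -240, -0.09).
Determinant of the coordinate differences = 55·(-240) − 160·(-245) = 26000.
∂h/∂x = [(-0.27)·(-240) − (-0.09)·(-245)] / 26000 = +0.001644
∂h/∂y = [55·(-0.09) − 160·(-0.27)] / 26000 = +0.001471
h(215, 360) = 220.08 + (+0.001644)·(205) + (+0.001471)·(80) = 220.08 +0.337 +0.118 = 220.535 m.

220.5 m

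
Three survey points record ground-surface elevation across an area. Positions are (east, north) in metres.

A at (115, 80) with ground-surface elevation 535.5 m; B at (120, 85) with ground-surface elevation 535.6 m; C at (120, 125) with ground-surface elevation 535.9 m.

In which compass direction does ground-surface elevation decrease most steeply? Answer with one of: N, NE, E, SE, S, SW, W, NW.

With z = a·x + b·y + c and A as origin, the differences give:
  5·a + 5·b = +0.1
  5·a + 45·b = +0.4
Eliminate b (×45 and ×5, subtract): 200·a = 2.50 → a = ∂z/∂x = +0.01250
Back-substitute: b = ∂z/∂y = +0.007500.
Steepest decrease is along −∇f = (-0.01250 E, -0.007500 N) → southwest.

SW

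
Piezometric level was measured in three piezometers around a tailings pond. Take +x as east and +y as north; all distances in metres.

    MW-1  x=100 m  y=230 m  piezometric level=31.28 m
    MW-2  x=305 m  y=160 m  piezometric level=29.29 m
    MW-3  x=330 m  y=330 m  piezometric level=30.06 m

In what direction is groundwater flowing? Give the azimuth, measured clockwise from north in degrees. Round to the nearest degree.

With h = a·x + b·y + c and MW-1 as origin, the differences give:
  205·a + (-70)·b = -1.99
  230·a + 100·b = -1.22
Eliminate b (×100 and ×(-70), subtract): 36600·a = -284.400 → a = ∂h/∂x = -0.007770
Back-substitute: b = ∂h/∂y = +0.005672.
Flow direction (−∇h) has components (+0.007770 E, -0.005672 N).
Azimuth = atan2(E, N) = atan2(+0.007770, -0.005672) = 126.1° ≈ 126°.

126°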